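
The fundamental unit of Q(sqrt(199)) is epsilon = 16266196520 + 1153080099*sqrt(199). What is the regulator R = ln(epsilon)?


epsilon = 16266196520 + 1153080099*sqrt(199)
= 3.2532e+10
R = ln(3.2532e+10)
= 24.2055

24.2055


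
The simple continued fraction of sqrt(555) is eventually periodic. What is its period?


Run the CF algorithm for sqrt(555).
a_0 = floor(sqrt(555)) = 23; set m_0=0, q_0=1.
Recurrence: m' = q*a - m,  q' = (d - m'^2)/q,  a' = floor((a_0 + m')/q').
  step 1: m=23, q=26, a=1
  step 2: m=3, q=21, a=1
  step 3: m=18, q=11, a=3
  step 4: m=15, q=30, a=1
  step 5: m=15, q=11, a=3
  step 6: m=18, q=21, a=1
  step 7: m=3, q=26, a=1
  step 8: m=23, q=1, a=46
a_8 = 2*a_0 = 46, so the period closes here.
sqrt(555) = [23; 1, 1, 3, 1, 3, 1, 1, 46]
Period length = 8

8


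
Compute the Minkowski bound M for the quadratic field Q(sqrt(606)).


d = 606, d mod 4 = 2, so disc(K) = 4d = 2424; |disc(K)| = 2424
Real quadratic field, so n = 2, s = r2 = 0, r1 = 2
M = (n!/n^n) * (4/pi)^s * sqrt(|disc(K)|) = (2!/2^2) * (4/pi)^0 * sqrt(2424)
= 0.5 * 1.000000 * 49.234135
= 24.6171

24.6171


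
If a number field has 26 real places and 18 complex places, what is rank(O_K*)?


By Dirichlet's unit theorem:
rank = r1 + r2 - 1
= 26 + 18 - 1
= 43

43


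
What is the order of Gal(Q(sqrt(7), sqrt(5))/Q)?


The 2 square roots of distinct primes are multiplicatively independent over Q,
so [K:Q] = 2^2 and Gal(K/Q) is isomorphic to (Z/2Z)^2.
|Gal| = 2^2 = 4

4


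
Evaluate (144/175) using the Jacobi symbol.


Compute (144/175) via quadratic reciprocity:
  pull out 2: (2/175) = +1  (since 175 mod 8 = 7)
  pull out 2: (2/175) = +1  (since 175 mod 8 = 7)
  pull out 2: (2/175) = +1  (since 175 mod 8 = 7)
  pull out 2: (2/175) = +1  (since 175 mod 8 = 7)
  reciprocity: (9/175) -> +(175/9)
  reduce: (4/9)
  pull out 2: (2/9) = +1  (since 9 mod 8 = 1)
  pull out 2: (2/9) = +1  (since 9 mod 8 = 1)
  (1/9) = 1
Product of signs = 1

1


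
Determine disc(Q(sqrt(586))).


For K = Q(sqrt(d)) with d squarefree: disc(K) = d if d = 1 mod 4, and disc(K) = 4d if d = 2 or 3 mod 4.
Here d = 586, and d mod 4 = 2.
d = 2 mod 4, not 1 (O_K = Z[sqrt(d)]), so disc(K) = 4d = 4 * (586) = 2344

2344


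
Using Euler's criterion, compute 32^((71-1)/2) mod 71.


p = 71 is prime and the exponent is (p-1)/2 = 35, so by Euler's criterion 32^35 = (32/71) = +1 or -1 mod 71.
Compute by square-and-multiply:
  35 = 32 + 2 + 1 (binary 100011)
  Repeated squaring mod 71: 32^1 = 32, 32^2 = 30, 32^4 = 48, 32^8 = 32, 32^16 = 30, 32^32 = 48
  32^35 = 32^32 * 32^2 * 32^1 = 48 * 30 * 32 mod 71
    48 * 30 = 1440 = 20 mod 71
    20 * 32 = 640 = 1 mod 71
  32^35 = 1 mod 71
Result 1: 32 is a quadratic residue mod 71.
32^35 mod 71 = 1

1


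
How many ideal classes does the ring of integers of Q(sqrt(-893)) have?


K = Q(sqrt(-893)). d mod 4 = 3, so D = disc(K) = 4d = -3572
h(K) equals the number of primitive reduced positive-definite forms (a, b, c) = a*x^2 + b*x*y + c*y^2 with b^2 - 4ac = D,
where reduced means |b| <= a <= c, with b >= 0 whenever |b| = a or a = c, and primitive means gcd(a, b, c) = 1.
Reduced forces 3a^2 <= |D| = 3572, so 1 <= a <= 34; b must have the parity of D, and c = (b^2 - D)/(4a) must be an integer >= a.
Enumerate a = 1..34, b in [-a, a]:
  a=1: (1, 0, 893)  [1]
  a=2: (2, 2, 447)  [1]
  a=3: (3, -2, 298), (3, 2, 298)  [2]
  a=4..5: none
  a=6: (6, -2, 149), (6, 2, 149)  [2]
  a=7..8: none
  a=9: (9, -8, 101), (9, 8, 101)  [2]
  a=10: none
  a=11: (11, -6, 82), (11, 6, 82)  [2]
  a=12: none
  a=13: (13, -4, 69), (13, 4, 69)  [2]
  a=14..16: none
  a=17: (17, -10, 54), (17, 10, 54)  [2]
  a=18: (18, -10, 51), (18, 10, 51)  [2]
  a=19: (19, 0, 47)  [1]
  a=20..21: none
  a=22: (22, -6, 41), (22, 6, 41)  [2]
  a=23: (23, -4, 39), (23, 4, 39)  [2]
  a=24..25: none
  a=26: (26, -22, 39), (26, 22, 39)  [2]
  a=27: (27, -10, 34), (27, 10, 34)  [2]
  a=28: none
  a=29: (29, -16, 33), (29, 16, 33)  [2]
  a=30..32: none
  a=33: (33, 28, 33)  [1]
  a=34: none
Total reduced forms: 1 + 1 + 2 + 2 + 2 + 2 + 2 + 2 + 2 + 1 + 2 + 2 + 2 + 2 + 2 + 1 = 28
h = 28

28


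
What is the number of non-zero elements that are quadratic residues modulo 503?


For prime p, the number of non-zero quadratic residues is (p-1)/2.
= (503-1)/2
= 251

251


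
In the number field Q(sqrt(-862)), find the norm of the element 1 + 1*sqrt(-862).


N(a + b*sqrt(d)) = a^2 - d*b^2
= (1)^2 - (-862)*(1)^2
= 1 + 862
= 863

863


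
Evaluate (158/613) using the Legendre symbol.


p = 613 is prime, so compute (158/613) with the reciprocity algorithm (Jacobi-symbol steps: pull out 2s via (2/n), flip via reciprocity, reduce):
  pull out 2: (2/613) = -1  (since 613 mod 8 = 5)
  reciprocity: (79/613) -> +(613/79)
  reduce: (60/79)
  pull out 2: (2/79) = +1  (since 79 mod 8 = 7)
  pull out 2: (2/79) = +1  (since 79 mod 8 = 7)
  reciprocity: (15/79) -> -(79/15)
  reduce: (4/15)
  pull out 2: (2/15) = +1  (since 15 mod 8 = 7)
  pull out 2: (2/15) = +1  (since 15 mod 8 = 7)
  (1/15) = 1
Product of signs = 1
(158/613) = 1

1


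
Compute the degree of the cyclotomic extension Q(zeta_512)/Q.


The degree equals Euler's totient phi(512).
512 = 2^9
phi(512) = 256

256


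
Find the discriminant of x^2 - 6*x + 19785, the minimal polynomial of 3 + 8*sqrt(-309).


The element 3 + 8*sqrt(-309) has minimal polynomial:
x^2 - 6*x + 19785
Discriminant = (-6)^2 - 4*(19785)
= 36 - 79140
= -79104

-79104


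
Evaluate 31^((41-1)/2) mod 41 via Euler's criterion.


p = 41 is prime and the exponent is (p-1)/2 = 20, so by Euler's criterion 31^20 = (31/41) = +1 or -1 mod 41.
Compute by square-and-multiply:
  20 = 16 + 4 (binary 10100)
  Repeated squaring mod 41: 31^1 = 31, 31^2 = 18, 31^4 = 37, 31^8 = 16, 31^16 = 10
  31^20 = 31^16 * 31^4 = 10 * 37 mod 41
    10 * 37 = 370 = 1 mod 41
  31^20 = 1 mod 41
Result 1: 31 is a quadratic residue mod 41.
31^20 mod 41 = 1

1


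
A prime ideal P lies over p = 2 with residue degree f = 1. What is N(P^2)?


N(P^a) = p^(a*f)
= 2^(2*1)
= 2^2
= 4

4


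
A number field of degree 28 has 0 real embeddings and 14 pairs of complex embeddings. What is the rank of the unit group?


By Dirichlet's unit theorem:
rank = r1 + r2 - 1
= 0 + 14 - 1
= 13

13


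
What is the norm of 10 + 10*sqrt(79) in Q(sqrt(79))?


N(a + b*sqrt(d)) = a^2 - d*b^2
= (10)^2 - (79)*(10)^2
= 100 - 7900
= -7800

-7800


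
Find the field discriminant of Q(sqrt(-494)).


For K = Q(sqrt(d)) with d squarefree: disc(K) = d if d = 1 mod 4, and disc(K) = 4d if d = 2 or 3 mod 4.
Here d = -494, and d mod 4 = 2.
d = 2 mod 4, not 1 (O_K = Z[sqrt(d)]), so disc(K) = 4d = 4 * (-494) = -1976

-1976


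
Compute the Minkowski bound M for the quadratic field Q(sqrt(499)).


d = 499, d mod 4 = 3, so disc(K) = 4d = 1996; |disc(K)| = 1996
Real quadratic field, so n = 2, s = r2 = 0, r1 = 2
M = (n!/n^n) * (4/pi)^s * sqrt(|disc(K)|) = (2!/2^2) * (4/pi)^0 * sqrt(1996)
= 0.5 * 1.000000 * 44.676616
= 22.3383

22.3383


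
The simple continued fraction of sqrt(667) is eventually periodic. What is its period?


Run the CF algorithm for sqrt(667).
a_0 = floor(sqrt(667)) = 25; set m_0=0, q_0=1.
Recurrence: m' = q*a - m,  q' = (d - m'^2)/q,  a' = floor((a_0 + m')/q').
  step 1: m=25, q=42, a=1
  step 2: m=17, q=9, a=4
  step 3: m=19, q=34, a=1
  step 4: m=15, q=13, a=3
  step 5: m=24, q=7, a=7
  step 6: m=25, q=6, a=8
  step 7: m=23, q=23, a=2
  step 8: m=23, q=6, a=8
  step 9: m=25, q=7, a=7
  step 10: m=24, q=13, a=3
  step 11: m=15, q=34, a=1
  step 12: m=19, q=9, a=4
  step 13: m=17, q=42, a=1
  step 14: m=25, q=1, a=50
a_14 = 2*a_0 = 50, so the period closes here.
sqrt(667) = [25; 1, 4, 1, 3, 7, 8, 2, 8, 7, 3, 1, 4, 1, 50]
Period length = 14

14


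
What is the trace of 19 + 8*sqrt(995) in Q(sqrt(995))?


Tr(a + b*sqrt(d)) = (a + b*sqrt(d)) + (a - b*sqrt(d)) = 2a
= 2 * (19)
= 38

38


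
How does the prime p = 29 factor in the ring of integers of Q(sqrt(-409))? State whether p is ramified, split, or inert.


K = Q(sqrt(-409)). Since d mod 4 = 3, disc(K) = -1636.
Check p | disc: -1636 mod 29 = 17.
p does not divide disc. Compute Legendre symbol (d/p):
26^((29-1)/2) mod 29 = -1
(d/p) = -1, so p is inert: (p) stays prime with e=1, f=2, g=1.
Therefore p is inert.

inert


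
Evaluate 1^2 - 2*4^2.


x^2 - d*y^2
= 1^2 - 2*4^2
= 1 - 32
= -31

-31


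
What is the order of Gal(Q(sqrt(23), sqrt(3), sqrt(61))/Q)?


The 3 square roots of distinct primes are multiplicatively independent over Q,
so [K:Q] = 2^3 and Gal(K/Q) is isomorphic to (Z/2Z)^3.
|Gal| = 2^3 = 8

8


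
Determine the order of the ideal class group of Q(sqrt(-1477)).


K = Q(sqrt(-1477)). d mod 4 = 3, so D = disc(K) = 4d = -5908
h(K) equals the number of primitive reduced positive-definite forms (a, b, c) = a*x^2 + b*x*y + c*y^2 with b^2 - 4ac = D,
where reduced means |b| <= a <= c, with b >= 0 whenever |b| = a or a = c, and primitive means gcd(a, b, c) = 1.
Reduced forces 3a^2 <= |D| = 5908, so 1 <= a <= 44; b must have the parity of D, and c = (b^2 - D)/(4a) must be an integer >= a.
Enumerate a = 1..44, b in [-a, a]:
  a=1: (1, 0, 1477)  [1]
  a=2: (2, 2, 739)  [1]
  a=3..6: none
  a=7: (7, 0, 211)  [1]
  a=8..13: none
  a=14: (14, 14, 109)  [1]
  a=15..16: none
  a=17: (17, -12, 89), (17, 12, 89)  [2]
  a=18: none
  a=19: (19, -18, 82), (19, 18, 82)  [2]
  a=20..22: none
  a=23: (23, -16, 67), (23, 16, 67)  [2]
  a=24..33: none
  a=34: (34, -22, 47), (34, 22, 47)  [2]
  a=35..36: none
  a=37: (37, -30, 46), (37, 30, 46)  [2]
  a=38: (38, -18, 41), (38, 18, 41)  [2]
  a=39..44: none
Total reduced forms: 1 + 1 + 1 + 1 + 2 + 2 + 2 + 2 + 2 + 2 = 16
h = 16

16


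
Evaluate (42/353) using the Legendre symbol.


p = 353 is prime, so compute (42/353) with the reciprocity algorithm (Jacobi-symbol steps: pull out 2s via (2/n), flip via reciprocity, reduce):
  pull out 2: (2/353) = +1  (since 353 mod 8 = 1)
  reciprocity: (21/353) -> +(353/21)
  reduce: (17/21)
  reciprocity: (17/21) -> +(21/17)
  reduce: (4/17)
  pull out 2: (2/17) = +1  (since 17 mod 8 = 1)
  pull out 2: (2/17) = +1  (since 17 mod 8 = 1)
  (1/17) = 1
Product of signs = 1
(42/353) = 1

1


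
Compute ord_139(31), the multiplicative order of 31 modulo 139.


We want ord_139(31), the smallest k >= 1 with 31^k = 1 mod 139.
n = 139 = 139, phi(139) = 138; the order divides phi(n).
Divisors of 138: 1, 2, 3, 6, 23, 46, 69, 138
Repeated squaring mod 139: 31^1 = 31, 31^2 = 127, 31^4 = 5, 31^8 = 25, 31^16 = 69, 31^32 = 35, 31^64 = 113, 31^128 = 120
Test divisors in increasing order:
  k=1: 31^1 = 31 mod 139
  k=2: 31^2 = 127 mod 139
  k=3: 31^3 = 127 * 31 = 45 mod 139
  k=6: 31^6 = 5 * 127 = 79 mod 139
  k=23: 31^23 = 69 * 5 * 127 * 31 = 96 mod 139
  k=46: 31^46 = 35 * 25 * 5 * 127 = 42 mod 139
  k=69: 31^69 = 113 * 5 * 31 = 1 mod 139  <- first divisor giving 1
Order = 69

69


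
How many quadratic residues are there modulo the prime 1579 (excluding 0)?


For prime p, the number of non-zero quadratic residues is (p-1)/2.
= (1579-1)/2
= 789

789


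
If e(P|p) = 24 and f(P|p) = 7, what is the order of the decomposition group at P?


|D_P| = e * f
= 24 * 7
= 168

168


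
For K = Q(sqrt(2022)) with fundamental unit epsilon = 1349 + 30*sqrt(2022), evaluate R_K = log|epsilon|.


epsilon = 1349 + 30*sqrt(2022)
= 2697.9996
R = ln(2697.9996)
= 7.9003

7.9003


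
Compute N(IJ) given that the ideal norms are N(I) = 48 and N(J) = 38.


N(IJ) = N(I) * N(J)
= 48 * 38
= 1824

1824


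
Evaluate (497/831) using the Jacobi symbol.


Compute (497/831) via quadratic reciprocity:
  reciprocity: (497/831) -> +(831/497)
  reduce: (334/497)
  pull out 2: (2/497) = +1  (since 497 mod 8 = 1)
  reciprocity: (167/497) -> +(497/167)
  reduce: (163/167)
  reciprocity: (163/167) -> -(167/163)
  reduce: (4/163)
  pull out 2: (2/163) = -1  (since 163 mod 8 = 3)
  pull out 2: (2/163) = -1  (since 163 mod 8 = 3)
  (1/163) = 1
Product of signs = -1

-1


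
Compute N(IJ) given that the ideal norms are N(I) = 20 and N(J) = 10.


N(IJ) = N(I) * N(J)
= 20 * 10
= 200

200


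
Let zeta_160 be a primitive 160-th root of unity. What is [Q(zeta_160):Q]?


The degree equals Euler's totient phi(160).
160 = 2^5 * 5
phi(160) = 64

64


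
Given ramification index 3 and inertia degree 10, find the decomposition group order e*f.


|D_P| = e * f
= 3 * 10
= 30

30


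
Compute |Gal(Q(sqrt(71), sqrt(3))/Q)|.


The 2 square roots of distinct primes are multiplicatively independent over Q,
so [K:Q] = 2^2 and Gal(K/Q) is isomorphic to (Z/2Z)^2.
|Gal| = 2^2 = 4

4


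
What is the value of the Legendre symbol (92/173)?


p = 173 is prime, so compute (92/173) with the reciprocity algorithm (Jacobi-symbol steps: pull out 2s via (2/n), flip via reciprocity, reduce):
  pull out 2: (2/173) = -1  (since 173 mod 8 = 5)
  pull out 2: (2/173) = -1  (since 173 mod 8 = 5)
  reciprocity: (23/173) -> +(173/23)
  reduce: (12/23)
  pull out 2: (2/23) = +1  (since 23 mod 8 = 7)
  pull out 2: (2/23) = +1  (since 23 mod 8 = 7)
  reciprocity: (3/23) -> -(23/3)
  reduce: (2/3)
  pull out 2: (2/3) = -1  (since 3 mod 8 = 3)
  (1/3) = 1
Product of signs = 1
(92/173) = 1

1


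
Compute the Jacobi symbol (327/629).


Compute (327/629) via quadratic reciprocity:
  reciprocity: (327/629) -> +(629/327)
  reduce: (302/327)
  pull out 2: (2/327) = +1  (since 327 mod 8 = 7)
  reciprocity: (151/327) -> -(327/151)
  reduce: (25/151)
  reciprocity: (25/151) -> +(151/25)
  reduce: (1/25)
  (1/25) = 1
Product of signs = -1

-1


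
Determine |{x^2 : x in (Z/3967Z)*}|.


For prime p, the number of non-zero quadratic residues is (p-1)/2.
= (3967-1)/2
= 1983

1983


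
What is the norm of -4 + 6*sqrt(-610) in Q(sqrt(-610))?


N(a + b*sqrt(d)) = a^2 - d*b^2
= (-4)^2 - (-610)*(6)^2
= 16 + 21960
= 21976

21976


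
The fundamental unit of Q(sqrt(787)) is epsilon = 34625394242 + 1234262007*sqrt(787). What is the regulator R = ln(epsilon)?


epsilon = 34625394242 + 1234262007*sqrt(787)
= 6.9251e+10
R = ln(6.9251e+10)
= 24.9610

24.9610


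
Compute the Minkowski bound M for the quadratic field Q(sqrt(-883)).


d = -883, d mod 4 = 1, so disc(K) = d = -883; |disc(K)| = 883
Imaginary quadratic field, so n = 2, s = r2 = 1, r1 = 0
M = (n!/n^n) * (4/pi)^s * sqrt(|disc(K)|) = (2!/2^2) * (4/pi)^1 * sqrt(883)
= 0.5 * 1.273240 * 29.715316
= 18.9174

18.9174


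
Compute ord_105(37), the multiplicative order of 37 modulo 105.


We want ord_105(37), the smallest k >= 1 with 37^k = 1 mod 105.
n = 105 = 3 * 5 * 7, phi(105) = 48; the order divides phi(n).
Divisors of 48: 1, 2, 3, 4, 6, 8, 12, 16, 24, 48
Repeated squaring mod 105: 37^1 = 37, 37^2 = 4, 37^4 = 16, 37^8 = 46, 37^16 = 16, 37^32 = 46
Test divisors in increasing order:
  k=1: 37^1 = 37 mod 105
  k=2: 37^2 = 4 mod 105
  k=3: 37^3 = 4 * 37 = 43 mod 105
  k=4: 37^4 = 16 mod 105
  k=6: 37^6 = 16 * 4 = 64 mod 105
  k=8: 37^8 = 46 mod 105
  k=12: 37^12 = 46 * 16 = 1 mod 105  <- first divisor giving 1
Order = 12

12


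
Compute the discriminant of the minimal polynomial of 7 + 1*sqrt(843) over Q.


The element 7 + 1*sqrt(843) has minimal polynomial:
x^2 - 14*x - 794
Discriminant = (-14)^2 - 4*(-794)
= 196 + 3176
= 3372

3372


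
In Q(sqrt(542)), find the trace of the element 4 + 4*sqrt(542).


Tr(a + b*sqrt(d)) = (a + b*sqrt(d)) + (a - b*sqrt(d)) = 2a
= 2 * (4)
= 8

8


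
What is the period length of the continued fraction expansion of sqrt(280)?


Run the CF algorithm for sqrt(280).
a_0 = floor(sqrt(280)) = 16; set m_0=0, q_0=1.
Recurrence: m' = q*a - m,  q' = (d - m'^2)/q,  a' = floor((a_0 + m')/q').
  step 1: m=16, q=24, a=1
  step 2: m=8, q=9, a=2
  step 3: m=10, q=20, a=1
  step 4: m=10, q=9, a=2
  step 5: m=8, q=24, a=1
  step 6: m=16, q=1, a=32
a_6 = 2*a_0 = 32, so the period closes here.
sqrt(280) = [16; 1, 2, 1, 2, 1, 32]
Period length = 6

6


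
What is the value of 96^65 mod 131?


p = 131 is prime and the exponent is (p-1)/2 = 65, so by Euler's criterion 96^65 = (96/131) = +1 or -1 mod 131.
Compute by square-and-multiply:
  65 = 64 + 1 (binary 1000001)
  Repeated squaring mod 131: 96^1 = 96, 96^2 = 46, 96^4 = 20, 96^8 = 7, 96^16 = 49, 96^32 = 43, 96^64 = 15
  96^65 = 96^64 * 96^1 = 15 * 96 mod 131
    15 * 96 = 1440 = 130 mod 131
  96^65 = 130 mod 131
Result 130 = p - 1 = -1 mod 131: 96 is a quadratic non-residue mod 131. As a residue in [0, p-1] the value is 130.
96^65 mod 131 = 130

130


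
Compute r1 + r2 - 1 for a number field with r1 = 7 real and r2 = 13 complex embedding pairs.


By Dirichlet's unit theorem:
rank = r1 + r2 - 1
= 7 + 13 - 1
= 19

19


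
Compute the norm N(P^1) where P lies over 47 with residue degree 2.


N(P^a) = p^(a*f)
= 47^(1*2)
= 47^2
= 2209

2209


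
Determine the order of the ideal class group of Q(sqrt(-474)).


K = Q(sqrt(-474)). d mod 4 = 2, so D = disc(K) = 4d = -1896
h(K) equals the number of primitive reduced positive-definite forms (a, b, c) = a*x^2 + b*x*y + c*y^2 with b^2 - 4ac = D,
where reduced means |b| <= a <= c, with b >= 0 whenever |b| = a or a = c, and primitive means gcd(a, b, c) = 1.
Reduced forces 3a^2 <= |D| = 1896, so 1 <= a <= 25; b must have the parity of D, and c = (b^2 - D)/(4a) must be an integer >= a.
Enumerate a = 1..25, b in [-a, a]:
  a=1: (1, 0, 474)  [1]
  a=2: (2, 0, 237)  [1]
  a=3: (3, 0, 158)  [1]
  a=4: none
  a=5: (5, -2, 95), (5, 2, 95)  [2]
  a=6: (6, 0, 79)  [1]
  a=7: (7, -6, 69), (7, 6, 69)  [2]
  a=8..9: none
  a=10: (10, -8, 49), (10, 8, 49)  [2]
  a=11..13: none
  a=14: (14, -8, 35), (14, 8, 35)  [2]
  a=15: (15, -12, 34), (15, 12, 34)  [2]
  a=16: none
  a=17: (17, -12, 30), (17, 12, 30)  [2]
  a=18: none
  a=19: (19, -2, 25), (19, 2, 25)  [2]
  a=20: none
  a=21: (21, -6, 23), (21, 6, 23)  [2]
  a=22..25: none
Total reduced forms: 1 + 1 + 1 + 2 + 1 + 2 + 2 + 2 + 2 + 2 + 2 + 2 = 20
h = 20

20


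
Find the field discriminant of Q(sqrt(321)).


For K = Q(sqrt(d)) with d squarefree: disc(K) = d if d = 1 mod 4, and disc(K) = 4d if d = 2 or 3 mod 4.
Here d = 321, and d mod 4 = 1.
d = 1 mod 4 (O_K = Z[(1+sqrt(d))/2]), so disc(K) = d = 321

321


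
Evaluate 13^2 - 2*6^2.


x^2 - d*y^2
= 13^2 - 2*6^2
= 169 - 72
= 97

97


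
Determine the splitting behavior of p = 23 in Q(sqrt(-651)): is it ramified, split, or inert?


K = Q(sqrt(-651)). Since d mod 4 = 1, disc(K) = -651.
Check p | disc: -651 mod 23 = 16.
p does not divide disc. Compute Legendre symbol (d/p):
16^((23-1)/2) mod 23 = 1
(d/p) = 1, so p splits: (p) = P*P' with e=1, f=1, g=2.
Therefore p is split.

split


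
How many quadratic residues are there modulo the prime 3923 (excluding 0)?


For prime p, the number of non-zero quadratic residues is (p-1)/2.
= (3923-1)/2
= 1961

1961


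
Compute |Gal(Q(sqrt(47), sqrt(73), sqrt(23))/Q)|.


The 3 square roots of distinct primes are multiplicatively independent over Q,
so [K:Q] = 2^3 and Gal(K/Q) is isomorphic to (Z/2Z)^3.
|Gal| = 2^3 = 8

8


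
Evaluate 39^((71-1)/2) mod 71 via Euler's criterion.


p = 71 is prime and the exponent is (p-1)/2 = 35, so by Euler's criterion 39^35 = (39/71) = +1 or -1 mod 71.
Compute by square-and-multiply:
  35 = 32 + 2 + 1 (binary 100011)
  Repeated squaring mod 71: 39^1 = 39, 39^2 = 30, 39^4 = 48, 39^8 = 32, 39^16 = 30, 39^32 = 48
  39^35 = 39^32 * 39^2 * 39^1 = 48 * 30 * 39 mod 71
    48 * 30 = 1440 = 20 mod 71
    20 * 39 = 780 = 70 mod 71
  39^35 = 70 mod 71
Result 70 = p - 1 = -1 mod 71: 39 is a quadratic non-residue mod 71. As a residue in [0, p-1] the value is 70.
39^35 mod 71 = 70

70


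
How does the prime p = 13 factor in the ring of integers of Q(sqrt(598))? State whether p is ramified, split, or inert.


K = Q(sqrt(598)). Since d mod 4 = 2, disc(K) = 2392.
Check p | disc: 2392 mod 13 = 0.
p divides disc, so p ramifies: (p) = P^2 with e=2, f=1, g=1.
Therefore p is ramified.

ramified


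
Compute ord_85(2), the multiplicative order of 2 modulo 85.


We want ord_85(2), the smallest k >= 1 with 2^k = 1 mod 85.
n = 85 = 5 * 17, phi(85) = 64; the order divides phi(n).
Divisors of 64: 1, 2, 4, 8, 16, 32, 64
Repeated squaring mod 85: 2^1 = 2, 2^2 = 4, 2^4 = 16, 2^8 = 1, 2^16 = 1, 2^32 = 1, 2^64 = 1
Test divisors in increasing order:
  k=1: 2^1 = 2 mod 85
  k=2: 2^2 = 4 mod 85
  k=4: 2^4 = 16 mod 85
  k=8: 2^8 = 1 mod 85  <- first divisor giving 1
Order = 8

8


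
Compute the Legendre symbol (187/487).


p = 487 is prime, so compute (187/487) with the reciprocity algorithm (Jacobi-symbol steps: pull out 2s via (2/n), flip via reciprocity, reduce):
  reciprocity: (187/487) -> -(487/187)
  reduce: (113/187)
  reciprocity: (113/187) -> +(187/113)
  reduce: (74/113)
  pull out 2: (2/113) = +1  (since 113 mod 8 = 1)
  reciprocity: (37/113) -> +(113/37)
  reduce: (2/37)
  pull out 2: (2/37) = -1  (since 37 mod 8 = 5)
  (1/37) = 1
Product of signs = 1
(187/487) = 1

1


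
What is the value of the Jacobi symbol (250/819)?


Compute (250/819) via quadratic reciprocity:
  pull out 2: (2/819) = -1  (since 819 mod 8 = 3)
  reciprocity: (125/819) -> +(819/125)
  reduce: (69/125)
  reciprocity: (69/125) -> +(125/69)
  reduce: (56/69)
  pull out 2: (2/69) = -1  (since 69 mod 8 = 5)
  pull out 2: (2/69) = -1  (since 69 mod 8 = 5)
  pull out 2: (2/69) = -1  (since 69 mod 8 = 5)
  reciprocity: (7/69) -> +(69/7)
  reduce: (6/7)
  pull out 2: (2/7) = +1  (since 7 mod 8 = 7)
  reciprocity: (3/7) -> -(7/3)
  reduce: (1/3)
  (1/3) = 1
Product of signs = -1

-1


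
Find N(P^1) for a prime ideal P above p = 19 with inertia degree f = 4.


N(P^a) = p^(a*f)
= 19^(1*4)
= 19^4
= 130321

130321


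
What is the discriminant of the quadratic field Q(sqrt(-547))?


For K = Q(sqrt(d)) with d squarefree: disc(K) = d if d = 1 mod 4, and disc(K) = 4d if d = 2 or 3 mod 4.
Here d = -547, and d mod 4 = 1.
d = 1 mod 4 (O_K = Z[(1+sqrt(d))/2]), so disc(K) = d = -547

-547


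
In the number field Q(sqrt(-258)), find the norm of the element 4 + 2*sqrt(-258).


N(a + b*sqrt(d)) = a^2 - d*b^2
= (4)^2 - (-258)*(2)^2
= 16 + 1032
= 1048

1048


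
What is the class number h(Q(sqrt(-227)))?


K = Q(sqrt(-227)). d mod 4 = 1, so D = disc(K) = d = -227
h(K) equals the number of primitive reduced positive-definite forms (a, b, c) = a*x^2 + b*x*y + c*y^2 with b^2 - 4ac = D,
where reduced means |b| <= a <= c, with b >= 0 whenever |b| = a or a = c, and primitive means gcd(a, b, c) = 1.
Reduced forces 3a^2 <= |D| = 227, so 1 <= a <= 8; b must have the parity of D, and c = (b^2 - D)/(4a) must be an integer >= a.
Enumerate a = 1..8, b in [-a, a]:
  a=1: (1, 1, 57)  [1]
  a=2: none
  a=3: (3, -1, 19), (3, 1, 19)  [2]
  a=4..6: none
  a=7: (7, -5, 9), (7, 5, 9)  [2]
  a=8: none
Total reduced forms: 1 + 2 + 2 = 5
h = 5

5


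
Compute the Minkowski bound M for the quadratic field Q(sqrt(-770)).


d = -770, d mod 4 = 2, so disc(K) = 4d = -3080; |disc(K)| = 3080
Imaginary quadratic field, so n = 2, s = r2 = 1, r1 = 0
M = (n!/n^n) * (4/pi)^s * sqrt(|disc(K)|) = (2!/2^2) * (4/pi)^1 * sqrt(3080)
= 0.5 * 1.273240 * 55.497748
= 35.3310

35.3310


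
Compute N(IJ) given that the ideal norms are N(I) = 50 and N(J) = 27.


N(IJ) = N(I) * N(J)
= 50 * 27
= 1350

1350


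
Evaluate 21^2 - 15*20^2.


x^2 - d*y^2
= 21^2 - 15*20^2
= 441 - 6000
= -5559

-5559


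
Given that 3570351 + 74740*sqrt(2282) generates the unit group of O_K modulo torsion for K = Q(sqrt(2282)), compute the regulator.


epsilon = 3570351 + 74740*sqrt(2282)
= 7.1407e+06
R = ln(7.1407e+06)
= 15.7813

15.7813


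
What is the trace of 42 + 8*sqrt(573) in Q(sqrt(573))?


Tr(a + b*sqrt(d)) = (a + b*sqrt(d)) + (a - b*sqrt(d)) = 2a
= 2 * (42)
= 84

84


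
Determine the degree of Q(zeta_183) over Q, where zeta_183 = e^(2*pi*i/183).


The degree equals Euler's totient phi(183).
183 = 3 * 61
phi(183) = 120

120


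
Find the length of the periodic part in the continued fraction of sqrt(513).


Run the CF algorithm for sqrt(513).
a_0 = floor(sqrt(513)) = 22; set m_0=0, q_0=1.
Recurrence: m' = q*a - m,  q' = (d - m'^2)/q,  a' = floor((a_0 + m')/q').
  step 1: m=22, q=29, a=1
  step 2: m=7, q=16, a=1
  step 3: m=9, q=27, a=1
  step 4: m=18, q=7, a=5
  step 5: m=17, q=32, a=1
  step 6: m=15, q=9, a=4
  step 7: m=21, q=8, a=5
  step 8: m=19, q=19, a=2
  step 9: m=19, q=8, a=5
  step 10: m=21, q=9, a=4
  step 11: m=15, q=32, a=1
  step 12: m=17, q=7, a=5
  step 13: m=18, q=27, a=1
  step 14: m=9, q=16, a=1
  step 15: m=7, q=29, a=1
  step 16: m=22, q=1, a=44
a_16 = 2*a_0 = 44, so the period closes here.
sqrt(513) = [22; 1, 1, 1, 5, 1, 4, 5, 2, 5, 4, 1, 5, 1, 1, 1, 44]
Period length = 16

16


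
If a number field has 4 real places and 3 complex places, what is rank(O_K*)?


By Dirichlet's unit theorem:
rank = r1 + r2 - 1
= 4 + 3 - 1
= 6

6


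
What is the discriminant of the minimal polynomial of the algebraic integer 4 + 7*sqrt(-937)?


The element 4 + 7*sqrt(-937) has minimal polynomial:
x^2 - 8*x + 45929
Discriminant = (-8)^2 - 4*(45929)
= 64 - 183716
= -183652

-183652


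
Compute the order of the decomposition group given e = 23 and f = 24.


|D_P| = e * f
= 23 * 24
= 552

552


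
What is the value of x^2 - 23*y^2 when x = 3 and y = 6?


x^2 - d*y^2
= 3^2 - 23*6^2
= 9 - 828
= -819

-819


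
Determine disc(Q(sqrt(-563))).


For K = Q(sqrt(d)) with d squarefree: disc(K) = d if d = 1 mod 4, and disc(K) = 4d if d = 2 or 3 mod 4.
Here d = -563, and d mod 4 = 1.
d = 1 mod 4 (O_K = Z[(1+sqrt(d))/2]), so disc(K) = d = -563

-563


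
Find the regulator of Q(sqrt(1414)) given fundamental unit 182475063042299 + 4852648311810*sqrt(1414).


epsilon = 182475063042299 + 4852648311810*sqrt(1414)
= 3.6495e+14
R = ln(3.6495e+14)
= 33.5308

33.5308


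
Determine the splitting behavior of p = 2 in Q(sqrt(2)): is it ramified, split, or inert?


K = Q(sqrt(2)). Since d mod 4 = 2, disc(K) = 8.
Check p | disc: 8 mod 2 = 0.
p divides disc, so p ramifies: (p) = P^2 with e=2, f=1, g=1.
Therefore p is ramified.

ramified


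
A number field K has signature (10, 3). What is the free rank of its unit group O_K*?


By Dirichlet's unit theorem:
rank = r1 + r2 - 1
= 10 + 3 - 1
= 12

12


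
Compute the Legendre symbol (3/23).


p = 23 is prime, so compute (3/23) with the reciprocity algorithm (Jacobi-symbol steps: pull out 2s via (2/n), flip via reciprocity, reduce):
  reciprocity: (3/23) -> -(23/3)
  reduce: (2/3)
  pull out 2: (2/3) = -1  (since 3 mod 8 = 3)
  (1/3) = 1
Product of signs = 1
(3/23) = 1

1


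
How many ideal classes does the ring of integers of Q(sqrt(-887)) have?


K = Q(sqrt(-887)). d mod 4 = 1, so D = disc(K) = d = -887
h(K) equals the number of primitive reduced positive-definite forms (a, b, c) = a*x^2 + b*x*y + c*y^2 with b^2 - 4ac = D,
where reduced means |b| <= a <= c, with b >= 0 whenever |b| = a or a = c, and primitive means gcd(a, b, c) = 1.
Reduced forces 3a^2 <= |D| = 887, so 1 <= a <= 17; b must have the parity of D, and c = (b^2 - D)/(4a) must be an integer >= a.
Enumerate a = 1..17, b in [-a, a]:
  a=1: (1, 1, 222)  [1]
  a=2: (2, -1, 111), (2, 1, 111)  [2]
  a=3: (3, -1, 74), (3, 1, 74)  [2]
  a=4: (4, -3, 56), (4, 3, 56)  [2]
  a=5: none
  a=6: (6, -5, 38), (6, -1, 37), (6, 1, 37), (6, 5, 38)  [4]
  a=7: (7, -3, 32), (7, 3, 32)  [2]
  a=8: (8, -3, 28), (8, 3, 28)  [2]
  a=9: (9, -7, 26), (9, 7, 26)  [2]
  a=10: none
  a=11: (11, -9, 22), (11, 9, 22)  [2]
  a=12: (12, -11, 21), (12, -5, 19), (12, 5, 19), (12, 11, 21)  [4]
  a=13: (13, -7, 18), (13, 7, 18)  [2]
  a=14: (14, -11, 18), (14, -3, 16), (14, 3, 16), (14, 11, 18)  [4]
  a=15..17: none
Total reduced forms: 1 + 2 + 2 + 2 + 4 + 2 + 2 + 2 + 2 + 4 + 2 + 4 = 29
h = 29

29


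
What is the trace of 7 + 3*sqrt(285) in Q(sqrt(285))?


Tr(a + b*sqrt(d)) = (a + b*sqrt(d)) + (a - b*sqrt(d)) = 2a
= 2 * (7)
= 14

14


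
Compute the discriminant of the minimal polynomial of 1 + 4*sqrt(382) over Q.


The element 1 + 4*sqrt(382) has minimal polynomial:
x^2 - 2*x - 6111
Discriminant = (-2)^2 - 4*(-6111)
= 4 + 24444
= 24448

24448


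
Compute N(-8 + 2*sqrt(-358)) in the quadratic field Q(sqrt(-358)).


N(a + b*sqrt(d)) = a^2 - d*b^2
= (-8)^2 - (-358)*(2)^2
= 64 + 1432
= 1496

1496


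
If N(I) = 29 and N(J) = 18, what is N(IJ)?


N(IJ) = N(I) * N(J)
= 29 * 18
= 522

522


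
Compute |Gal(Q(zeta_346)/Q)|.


|Gal(Q(zeta_346)/Q)| = phi(346)
= 172

172


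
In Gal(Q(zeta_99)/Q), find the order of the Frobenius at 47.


The Frobenius at p in Gal(Q(zeta_n)/Q) = (Z/nZ)* is the class of p, so its order is ord_99(47), the smallest k >= 1 with 47^k = 1 mod 99.
n = 99 = 3^2 * 11, phi(99) = 60; the order divides phi(n).
Divisors of 60: 1, 2, 3, 4, 5, 6, 10, 12, 15, 20, 30, 60
Repeated squaring mod 99: 47^1 = 47, 47^2 = 31, 47^4 = 70, 47^8 = 49, 47^16 = 25, 47^32 = 31
Test divisors in increasing order:
  k=1: 47^1 = 47 mod 99
  k=2: 47^2 = 31 mod 99
  k=3: 47^3 = 31 * 47 = 71 mod 99
  k=4: 47^4 = 70 mod 99
  k=5: 47^5 = 70 * 47 = 23 mod 99
  k=6: 47^6 = 70 * 31 = 91 mod 99
  k=10: 47^10 = 49 * 31 = 34 mod 99
  k=12: 47^12 = 49 * 70 = 64 mod 99
  k=15: 47^15 = 49 * 70 * 31 * 47 = 89 mod 99
  k=20: 47^20 = 25 * 70 = 67 mod 99
  k=30: 47^30 = 25 * 49 * 70 * 31 = 1 mod 99  <- first divisor giving 1
Order = 30

30


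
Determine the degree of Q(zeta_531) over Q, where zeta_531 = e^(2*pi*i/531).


The degree equals Euler's totient phi(531).
531 = 3^2 * 59
phi(531) = 348

348


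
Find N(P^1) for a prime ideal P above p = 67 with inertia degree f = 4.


N(P^a) = p^(a*f)
= 67^(1*4)
= 67^4
= 20151121

20151121


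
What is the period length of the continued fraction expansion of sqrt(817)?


Run the CF algorithm for sqrt(817).
a_0 = floor(sqrt(817)) = 28; set m_0=0, q_0=1.
Recurrence: m' = q*a - m,  q' = (d - m'^2)/q,  a' = floor((a_0 + m')/q').
  step 1: m=28, q=33, a=1
  step 2: m=5, q=24, a=1
  step 3: m=19, q=19, a=2
  step 4: m=19, q=24, a=1
  step 5: m=5, q=33, a=1
  step 6: m=28, q=1, a=56
a_6 = 2*a_0 = 56, so the period closes here.
sqrt(817) = [28; 1, 1, 2, 1, 1, 56]
Period length = 6

6


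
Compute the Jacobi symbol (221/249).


Compute (221/249) via quadratic reciprocity:
  reciprocity: (221/249) -> +(249/221)
  reduce: (28/221)
  pull out 2: (2/221) = -1  (since 221 mod 8 = 5)
  pull out 2: (2/221) = -1  (since 221 mod 8 = 5)
  reciprocity: (7/221) -> +(221/7)
  reduce: (4/7)
  pull out 2: (2/7) = +1  (since 7 mod 8 = 7)
  pull out 2: (2/7) = +1  (since 7 mod 8 = 7)
  (1/7) = 1
Product of signs = 1

1


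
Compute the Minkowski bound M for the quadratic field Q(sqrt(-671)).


d = -671, d mod 4 = 1, so disc(K) = d = -671; |disc(K)| = 671
Imaginary quadratic field, so n = 2, s = r2 = 1, r1 = 0
M = (n!/n^n) * (4/pi)^s * sqrt(|disc(K)|) = (2!/2^2) * (4/pi)^1 * sqrt(671)
= 0.5 * 1.273240 * 25.903668
= 16.4908

16.4908


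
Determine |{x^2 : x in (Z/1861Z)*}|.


For prime p, the number of non-zero quadratic residues is (p-1)/2.
= (1861-1)/2
= 930

930


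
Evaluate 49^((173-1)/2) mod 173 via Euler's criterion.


p = 173 is prime and the exponent is (p-1)/2 = 86, so by Euler's criterion 49^86 = (49/173) = +1 or -1 mod 173.
Compute by square-and-multiply:
  86 = 64 + 16 + 4 + 2 (binary 1010110)
  Repeated squaring mod 173: 49^1 = 49, 49^2 = 152, 49^4 = 95, 49^8 = 29, 49^16 = 149, 49^32 = 57, 49^64 = 135
  49^86 = 49^64 * 49^16 * 49^4 * 49^2 = 135 * 149 * 95 * 152 mod 173
    135 * 149 = 20115 = 47 mod 173
    47 * 95 = 4465 = 140 mod 173
    140 * 152 = 21280 = 1 mod 173
  49^86 = 1 mod 173
Result 1: 49 is a quadratic residue mod 173.
49^86 mod 173 = 1

1


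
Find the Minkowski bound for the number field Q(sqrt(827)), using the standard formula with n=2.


d = 827, d mod 4 = 3, so disc(K) = 4d = 3308; |disc(K)| = 3308
Real quadratic field, so n = 2, s = r2 = 0, r1 = 2
M = (n!/n^n) * (4/pi)^s * sqrt(|disc(K)|) = (2!/2^2) * (4/pi)^0 * sqrt(3308)
= 0.5 * 1.000000 * 57.515215
= 28.7576

28.7576


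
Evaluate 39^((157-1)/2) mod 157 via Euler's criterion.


p = 157 is prime and the exponent is (p-1)/2 = 78, so by Euler's criterion 39^78 = (39/157) = +1 or -1 mod 157.
Compute by square-and-multiply:
  78 = 64 + 8 + 4 + 2 (binary 1001110)
  Repeated squaring mod 157: 39^1 = 39, 39^2 = 108, 39^4 = 46, 39^8 = 75, 39^16 = 130, 39^32 = 101, 39^64 = 153
  39^78 = 39^64 * 39^8 * 39^4 * 39^2 = 153 * 75 * 46 * 108 mod 157
    153 * 75 = 11475 = 14 mod 157
    14 * 46 = 644 = 16 mod 157
    16 * 108 = 1728 = 1 mod 157
  39^78 = 1 mod 157
Result 1: 39 is a quadratic residue mod 157.
39^78 mod 157 = 1

1


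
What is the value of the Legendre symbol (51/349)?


p = 349 is prime, so compute (51/349) with the reciprocity algorithm (Jacobi-symbol steps: pull out 2s via (2/n), flip via reciprocity, reduce):
  reciprocity: (51/349) -> +(349/51)
  reduce: (43/51)
  reciprocity: (43/51) -> -(51/43)
  reduce: (8/43)
  pull out 2: (2/43) = -1  (since 43 mod 8 = 3)
  pull out 2: (2/43) = -1  (since 43 mod 8 = 3)
  pull out 2: (2/43) = -1  (since 43 mod 8 = 3)
  (1/43) = 1
Product of signs = 1
(51/349) = 1

1


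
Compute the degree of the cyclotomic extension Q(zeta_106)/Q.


The degree equals Euler's totient phi(106).
106 = 2 * 53
phi(106) = 52

52


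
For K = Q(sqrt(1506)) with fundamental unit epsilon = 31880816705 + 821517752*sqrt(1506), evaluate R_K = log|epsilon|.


epsilon = 31880816705 + 821517752*sqrt(1506)
= 6.3762e+10
R = ln(6.3762e+10)
= 24.8784

24.8784


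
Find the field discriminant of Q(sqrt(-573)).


For K = Q(sqrt(d)) with d squarefree: disc(K) = d if d = 1 mod 4, and disc(K) = 4d if d = 2 or 3 mod 4.
Here d = -573, and d mod 4 = 3.
d = 3 mod 4, not 1 (O_K = Z[sqrt(d)]), so disc(K) = 4d = 4 * (-573) = -2292

-2292


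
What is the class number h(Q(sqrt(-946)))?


K = Q(sqrt(-946)). d mod 4 = 2, so D = disc(K) = 4d = -3784
h(K) equals the number of primitive reduced positive-definite forms (a, b, c) = a*x^2 + b*x*y + c*y^2 with b^2 - 4ac = D,
where reduced means |b| <= a <= c, with b >= 0 whenever |b| = a or a = c, and primitive means gcd(a, b, c) = 1.
Reduced forces 3a^2 <= |D| = 3784, so 1 <= a <= 35; b must have the parity of D, and c = (b^2 - D)/(4a) must be an integer >= a.
Enumerate a = 1..35, b in [-a, a]:
  a=1: (1, 0, 946)  [1]
  a=2: (2, 0, 473)  [1]
  a=3..4: none
  a=5: (5, -4, 190), (5, 4, 190)  [2]
  a=6..9: none
  a=10: (10, -4, 95), (10, 4, 95)  [2]
  a=11: (11, 0, 86)  [1]
  a=12: none
  a=13: (13, -8, 74), (13, 8, 74)  [2]
  a=14..18: none
  a=19: (19, -4, 50), (19, 4, 50)  [2]
  a=20..21: none
  a=22: (22, 0, 43)  [1]
  a=23..24: none
  a=25: (25, -4, 38), (25, 4, 38)  [2]
  a=26: (26, -8, 37), (26, 8, 37)  [2]
  a=27..35: none
Total reduced forms: 1 + 1 + 2 + 2 + 1 + 2 + 2 + 1 + 2 + 2 = 16
h = 16

16


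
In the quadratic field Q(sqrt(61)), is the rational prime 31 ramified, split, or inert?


K = Q(sqrt(61)). Since d mod 4 = 1, disc(K) = 61.
Check p | disc: 61 mod 31 = 30.
p does not divide disc. Compute Legendre symbol (d/p):
30^((31-1)/2) mod 31 = -1
(d/p) = -1, so p is inert: (p) stays prime with e=1, f=2, g=1.
Therefore p is inert.

inert


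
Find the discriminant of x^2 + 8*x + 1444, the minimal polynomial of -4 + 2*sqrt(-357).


The element -4 + 2*sqrt(-357) has minimal polynomial:
x^2 + 8*x + 1444
Discriminant = (8)^2 - 4*(1444)
= 64 - 5776
= -5712

-5712


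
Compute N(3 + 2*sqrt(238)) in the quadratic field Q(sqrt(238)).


N(a + b*sqrt(d)) = a^2 - d*b^2
= (3)^2 - (238)*(2)^2
= 9 - 952
= -943

-943


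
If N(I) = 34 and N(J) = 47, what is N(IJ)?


N(IJ) = N(I) * N(J)
= 34 * 47
= 1598

1598


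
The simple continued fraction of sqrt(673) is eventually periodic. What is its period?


Run the CF algorithm for sqrt(673).
a_0 = floor(sqrt(673)) = 25; set m_0=0, q_0=1.
Recurrence: m' = q*a - m,  q' = (d - m'^2)/q,  a' = floor((a_0 + m')/q').
  step 1: m=25, q=48, a=1
  step 2: m=23, q=3, a=16
  step 3: m=25, q=16, a=3
  step 4: m=23, q=9, a=5
  step 5: m=22, q=21, a=2
  step 6: m=20, q=13, a=3
  step 7: m=19, q=24, a=1
  step 8: m=5, q=27, a=1
  step 9: m=22, q=7, a=6
  step 10: m=20, q=39, a=1
  step 11: m=19, q=8, a=5
  step 12: m=21, q=29, a=1
  step 13: m=8, q=21, a=1
  step 14: m=13, q=24, a=1
  step 15: m=11, q=23, a=1
  step 16: m=12, q=23, a=1
  step 17: m=11, q=24, a=1
  step 18: m=13, q=21, a=1
  step 19: m=8, q=29, a=1
  step 20: m=21, q=8, a=5
  step 21: m=19, q=39, a=1
  step 22: m=20, q=7, a=6
  step 23: m=22, q=27, a=1
  step 24: m=5, q=24, a=1
  step 25: m=19, q=13, a=3
  step 26: m=20, q=21, a=2
  step 27: m=22, q=9, a=5
  step 28: m=23, q=16, a=3
  step 29: m=25, q=3, a=16
  step 30: m=23, q=48, a=1
  step 31: m=25, q=1, a=50
a_31 = 2*a_0 = 50, so the period closes here.
sqrt(673) = [25; 1, 16, 3, 5, 2, 3, 1, 1, 6, 1, 5, 1, 1, 1, 1, 1, 1, 1, 1, 5, 1, 6, 1, 1, 3, 2, 5, 3, 16, 1, 50]
Period length = 31

31


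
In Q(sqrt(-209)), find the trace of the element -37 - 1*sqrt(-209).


Tr(a + b*sqrt(d)) = (a + b*sqrt(d)) + (a - b*sqrt(d)) = 2a
= 2 * (-37)
= -74

-74


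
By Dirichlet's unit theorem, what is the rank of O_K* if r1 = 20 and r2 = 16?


By Dirichlet's unit theorem:
rank = r1 + r2 - 1
= 20 + 16 - 1
= 35

35


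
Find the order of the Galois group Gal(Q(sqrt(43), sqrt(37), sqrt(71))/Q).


The 3 square roots of distinct primes are multiplicatively independent over Q,
so [K:Q] = 2^3 and Gal(K/Q) is isomorphic to (Z/2Z)^3.
|Gal| = 2^3 = 8

8


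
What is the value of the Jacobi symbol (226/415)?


Compute (226/415) via quadratic reciprocity:
  pull out 2: (2/415) = +1  (since 415 mod 8 = 7)
  reciprocity: (113/415) -> +(415/113)
  reduce: (76/113)
  pull out 2: (2/113) = +1  (since 113 mod 8 = 1)
  pull out 2: (2/113) = +1  (since 113 mod 8 = 1)
  reciprocity: (19/113) -> +(113/19)
  reduce: (18/19)
  pull out 2: (2/19) = -1  (since 19 mod 8 = 3)
  reciprocity: (9/19) -> +(19/9)
  reduce: (1/9)
  (1/9) = 1
Product of signs = -1

-1


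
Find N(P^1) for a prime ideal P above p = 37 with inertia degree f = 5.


N(P^a) = p^(a*f)
= 37^(1*5)
= 37^5
= 69343957

69343957


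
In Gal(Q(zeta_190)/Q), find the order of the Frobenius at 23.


The Frobenius at p in Gal(Q(zeta_n)/Q) = (Z/nZ)* is the class of p, so its order is ord_190(23), the smallest k >= 1 with 23^k = 1 mod 190.
n = 190 = 2 * 5 * 19, phi(190) = 72; the order divides phi(n).
Divisors of 72: 1, 2, 3, 4, 6, 8, 9, 12, 18, 24, 36, 72
Repeated squaring mod 190: 23^1 = 23, 23^2 = 149, 23^4 = 161, 23^8 = 81, 23^16 = 101, 23^32 = 131, 23^64 = 61
Test divisors in increasing order:
  k=1: 23^1 = 23 mod 190
  k=2: 23^2 = 149 mod 190
  k=3: 23^3 = 149 * 23 = 7 mod 190
  k=4: 23^4 = 161 mod 190
  k=6: 23^6 = 161 * 149 = 49 mod 190
  k=8: 23^8 = 81 mod 190
  k=9: 23^9 = 81 * 23 = 153 mod 190
  k=12: 23^12 = 81 * 161 = 121 mod 190
  k=18: 23^18 = 101 * 149 = 39 mod 190
  k=24: 23^24 = 101 * 81 = 11 mod 190
  k=36: 23^36 = 131 * 161 = 1 mod 190  <- first divisor giving 1
Order = 36

36


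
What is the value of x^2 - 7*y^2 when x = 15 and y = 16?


x^2 - d*y^2
= 15^2 - 7*16^2
= 225 - 1792
= -1567

-1567


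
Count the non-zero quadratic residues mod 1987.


For prime p, the number of non-zero quadratic residues is (p-1)/2.
= (1987-1)/2
= 993

993


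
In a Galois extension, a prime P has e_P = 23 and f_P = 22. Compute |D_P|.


|D_P| = e * f
= 23 * 22
= 506

506


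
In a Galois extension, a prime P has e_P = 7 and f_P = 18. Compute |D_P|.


|D_P| = e * f
= 7 * 18
= 126

126


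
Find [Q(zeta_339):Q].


The degree equals Euler's totient phi(339).
339 = 3 * 113
phi(339) = 224

224


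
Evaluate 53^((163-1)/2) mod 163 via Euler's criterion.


p = 163 is prime and the exponent is (p-1)/2 = 81, so by Euler's criterion 53^81 = (53/163) = +1 or -1 mod 163.
Compute by square-and-multiply:
  81 = 64 + 16 + 1 (binary 1010001)
  Repeated squaring mod 163: 53^1 = 53, 53^2 = 38, 53^4 = 140, 53^8 = 40, 53^16 = 133, 53^32 = 85, 53^64 = 53
  53^81 = 53^64 * 53^16 * 53^1 = 53 * 133 * 53 mod 163
    53 * 133 = 7049 = 40 mod 163
    40 * 53 = 2120 = 1 mod 163
  53^81 = 1 mod 163
Result 1: 53 is a quadratic residue mod 163.
53^81 mod 163 = 1

1
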